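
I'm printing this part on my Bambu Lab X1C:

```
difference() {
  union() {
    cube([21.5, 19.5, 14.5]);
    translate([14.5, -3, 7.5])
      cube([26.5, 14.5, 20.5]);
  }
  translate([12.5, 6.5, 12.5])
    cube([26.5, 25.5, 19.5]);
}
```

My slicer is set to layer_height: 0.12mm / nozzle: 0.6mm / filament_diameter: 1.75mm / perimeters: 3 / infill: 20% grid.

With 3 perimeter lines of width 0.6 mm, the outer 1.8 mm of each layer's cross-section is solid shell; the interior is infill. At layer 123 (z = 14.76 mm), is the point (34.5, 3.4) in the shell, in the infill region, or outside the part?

At z = 14.76 mm: the cube does not reach this height (z outside [0, 14.5]); the cube at (14.5, -3) (footprint 26.5×14.5) is included at this height; Combining (union): only the 26.5×14.5 cube at (14.5, -3) is present, so the union is just that shape — 1 connected region; the cube at (12.5, 6.5) is present — its section is the full 26.5×25.5 rectangle; Subtracting the remaining from the first: starting from that combined region, the 26.5×25.5 cube at (12.5, 6.5) partially overlaps it — only the 122.50 mm² overlap (of its 675.75 mm²) is removed, clipping the outline — 1 connected region. Overall, the cross-section is a single solid region. The nearest boundary edge runs (14.50, 6.50)→(39.00, 6.50); distance from the point to it = 3.10 mm. The point is inside the cross-section and 3.10 mm from the nearest boundary — more than the 1.8 mm shell width (3 × 0.6), so it's in the infill interior.

infill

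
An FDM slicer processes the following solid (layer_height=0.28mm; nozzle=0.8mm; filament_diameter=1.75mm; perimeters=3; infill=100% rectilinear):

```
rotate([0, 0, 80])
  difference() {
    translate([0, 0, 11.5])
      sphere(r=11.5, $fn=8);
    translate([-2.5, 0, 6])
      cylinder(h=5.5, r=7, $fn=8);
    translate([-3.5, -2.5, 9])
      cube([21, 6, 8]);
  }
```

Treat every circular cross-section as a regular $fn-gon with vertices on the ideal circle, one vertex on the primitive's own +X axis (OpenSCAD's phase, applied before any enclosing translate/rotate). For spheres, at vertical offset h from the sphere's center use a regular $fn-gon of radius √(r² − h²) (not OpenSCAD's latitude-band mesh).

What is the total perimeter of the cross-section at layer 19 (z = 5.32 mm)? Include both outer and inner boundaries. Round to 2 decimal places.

59.38 mm

At z = 5.32 mm: the sphere: section is a regular 8-gon, circumradius = √(r²−h²) = √(11.5²−6.18²) = 9.698 (perimeter = 2·8·9.698·sin(180°/8) = 59.38 mm); the cylinder at (-2.5, 0) does not reach this height (z outside [6, 11.5]); the cube at (-3.5, -2.5) does not reach this height (z outside [9, 17]); After the difference (first − rest): none of the subtracted shapes is present at this height, so the r=11.5 sphere is unchanged — boundary = 59.38 mm; (whole slice rotated 80° about Z — lengths, areas and connectivity unchanged). Overall, the cross-section is a single solid region. Total boundary length (outer) = 59.38 mm.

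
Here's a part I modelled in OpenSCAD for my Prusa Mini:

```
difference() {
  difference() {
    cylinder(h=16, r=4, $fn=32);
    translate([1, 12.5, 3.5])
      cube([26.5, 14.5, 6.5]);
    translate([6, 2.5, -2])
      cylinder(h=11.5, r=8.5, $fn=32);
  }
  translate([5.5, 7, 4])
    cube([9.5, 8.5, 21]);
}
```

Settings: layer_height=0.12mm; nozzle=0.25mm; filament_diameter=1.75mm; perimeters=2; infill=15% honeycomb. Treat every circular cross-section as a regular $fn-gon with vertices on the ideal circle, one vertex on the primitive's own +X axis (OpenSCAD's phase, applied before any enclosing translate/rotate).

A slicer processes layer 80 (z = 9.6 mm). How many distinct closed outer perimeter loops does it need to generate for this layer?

1

At z = 9.6 mm: the cylinder: section is a regular 32-gon, circumradius r=4; the cube at (1, 12.5) (footprint 26.5×14.5) is included at this height; the cylinder at (6, 2.5) is not intersected at this z (z outside [-2, 9.5]); After the difference (first − rest): starting from the r=4 cylinder, the 26.5×14.5 cube at (1, 12.5) misses the remaining region (no effect) — 1 connected region; the cube at (5.5, 7) is present — its section is the full 9.5×8.5 rectangle; Taking the first minus the rest: starting from that combined region, the 9.5×8.5 cube at (5.5, 7) misses the remaining region (no effect) — 1 connected region. The result has 1 disconnected region.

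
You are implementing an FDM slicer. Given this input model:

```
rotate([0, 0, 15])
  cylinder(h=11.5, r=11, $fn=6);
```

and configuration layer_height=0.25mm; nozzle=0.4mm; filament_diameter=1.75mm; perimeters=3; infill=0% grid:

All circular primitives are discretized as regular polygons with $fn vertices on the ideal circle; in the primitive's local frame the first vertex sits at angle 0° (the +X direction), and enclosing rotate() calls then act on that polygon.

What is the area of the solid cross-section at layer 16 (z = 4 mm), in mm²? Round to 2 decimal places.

At z = 4 mm: the cylinder: section is a regular 6-gon, circumradius r=11 (area = (6/2)·11.000²·sin(360°/6) = 314.37 mm²); (whole slice rotated 15° about Z — lengths, areas and connectivity unchanged). Overall, the cross-section is a single solid region. Net area = 314.37 mm².

314.37 mm²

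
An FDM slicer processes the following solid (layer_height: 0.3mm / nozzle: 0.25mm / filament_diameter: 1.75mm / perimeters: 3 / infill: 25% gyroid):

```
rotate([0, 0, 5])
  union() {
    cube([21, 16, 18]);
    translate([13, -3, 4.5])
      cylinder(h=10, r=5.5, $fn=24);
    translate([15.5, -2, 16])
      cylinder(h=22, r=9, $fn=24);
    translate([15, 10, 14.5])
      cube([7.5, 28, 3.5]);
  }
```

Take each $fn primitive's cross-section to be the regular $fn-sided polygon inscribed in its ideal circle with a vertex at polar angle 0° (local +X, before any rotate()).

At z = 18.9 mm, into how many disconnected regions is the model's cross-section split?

1

At z = 18.9 mm: the cube is absent (z outside [0, 18]); the cylinder at (13, -3) does not reach this height (z outside [4.5, 14.5]); the r=9 cylinder at (15.5, -2) contributes a regular 24-gon of circumradius 9; the cube at (15, 10) does not reach this height (z outside [14.5, 18]); Taking the union: only the r=9 cylinder at (15.5, -2) is present, so the union is just that shape — 1 connected region; (rotated 5° about Z; rotation is an isometry so areas/perimeters/island counts are preserved). The result has 1 disconnected region.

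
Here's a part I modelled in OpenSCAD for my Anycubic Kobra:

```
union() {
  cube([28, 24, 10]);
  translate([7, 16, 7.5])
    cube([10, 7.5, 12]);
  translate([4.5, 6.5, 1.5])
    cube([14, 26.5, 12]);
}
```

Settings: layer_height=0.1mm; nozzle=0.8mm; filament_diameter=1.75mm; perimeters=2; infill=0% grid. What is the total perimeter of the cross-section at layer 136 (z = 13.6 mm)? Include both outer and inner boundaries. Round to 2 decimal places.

At z = 13.6 mm: the cube does not reach this height (z outside [0, 10]); the cube at (7, 16) (footprint 10×7.5) is included at this height (perimeter 35.00 mm); the cube at (4.5, 6.5) does not reach this height (z outside [1.5, 13.5]); Taking the union: only the 10×7.5 cube at (7, 16) is present, so the union is just that shape — boundary = 35.00 mm. Overall, the cross-section is a single solid region. Total boundary length (outer) = 35.00 mm.

35.00 mm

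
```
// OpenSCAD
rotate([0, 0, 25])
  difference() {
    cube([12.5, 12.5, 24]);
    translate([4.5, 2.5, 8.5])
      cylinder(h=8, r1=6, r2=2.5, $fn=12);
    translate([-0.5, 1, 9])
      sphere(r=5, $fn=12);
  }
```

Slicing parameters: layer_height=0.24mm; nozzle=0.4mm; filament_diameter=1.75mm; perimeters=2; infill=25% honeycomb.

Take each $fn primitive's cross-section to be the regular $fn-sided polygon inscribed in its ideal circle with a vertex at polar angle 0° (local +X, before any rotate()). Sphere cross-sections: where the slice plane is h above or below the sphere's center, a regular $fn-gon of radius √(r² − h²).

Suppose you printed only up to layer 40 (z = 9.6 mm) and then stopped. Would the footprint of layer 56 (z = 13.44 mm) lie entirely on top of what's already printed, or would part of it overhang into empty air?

Compare the two slices. At z = 9.6: the cube is present — its section is the full 12.5×12.5 rectangle (area 156.25 mm²); the cone at (4.5, 2.5) contributes a regular 12-gon of circumradius 5.519 (interpolated between r1=6 and r2=2.5 at t=0.137) (area = (12/2)·5.519²·sin(360°/12) = 91.37 mm²); the r=5 sphere at (-0.5, 1) slices to a regular 12-gon of circumradius 4.964 (√(r²−h²) with h=0.6 from center) (area = (12/2)·4.964²·sin(360°/12) = 73.92 mm²); Taking the first minus the rest: starting from the 12.5×12.5 cube (156.25 mm²), the cone at (4.5, 2.5) partially overlaps it — only the 68.06 mm² overlap (of its 91.37 mm²) is removed, clipping the outline; the r=5 sphere at (-0.5, 1) partially overlaps it — only the 0.03 mm² overlap (of its 73.92 mm²) is removed, clipping the outline — area = 88.15 mm²; (rotated 25° about Z; rotation is an isometry so areas/perimeters/island counts are preserved). At z = 13.44: the cube (footprint 12.5×12.5) is included at this height (area 156.25 mm²); the cone at (4.5, 2.5) contributes a regular 12-gon of circumradius 3.839 (interpolated between r1=6 and r2=2.5 at t=0.617) (area = (12/2)·3.839²·sin(360°/12) = 44.21 mm²); the sphere at (-0.5, 1): section is a regular 12-gon, circumradius = √(r²−h²) = √(5²−4.44²) = 2.299 (area = (12/2)·2.299²·sin(360°/12) = 15.86 mm²); Taking the first minus the rest: starting from the 12.5×12.5 cube (156.25 mm²), the cone at (4.5, 2.5) partially overlaps it — only the 39.38 mm² overlap (of its 44.21 mm²) is removed, clipping the outline; the r=5 sphere at (-0.5, 1) partially overlaps it — only the 3.00 mm² overlap (of its 15.86 mm²) is removed, clipping the outline — area = 113.87 mm²; (rotated 25° about Z; rotation is an isometry so areas/perimeters/island counts are preserved). Checking containment: at z = 13.44 the cross-section extends beyond the z = 9.6 cross-section by about 25.72 mm².

part overhangs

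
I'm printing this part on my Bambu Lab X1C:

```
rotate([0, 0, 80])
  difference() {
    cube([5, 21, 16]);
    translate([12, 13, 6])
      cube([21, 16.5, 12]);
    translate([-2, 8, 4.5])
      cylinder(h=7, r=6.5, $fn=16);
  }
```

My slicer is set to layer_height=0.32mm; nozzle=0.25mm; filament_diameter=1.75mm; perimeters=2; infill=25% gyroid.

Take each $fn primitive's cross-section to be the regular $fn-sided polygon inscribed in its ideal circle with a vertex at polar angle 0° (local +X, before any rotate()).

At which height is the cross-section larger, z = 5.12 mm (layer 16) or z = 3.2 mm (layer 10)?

layer 10 (z = 3.2 mm)

Layer 16 (z = 5.12): the cube (footprint 5×21) is included at this height (area 105.00 mm²); the cube at (12, 13) is absent (z outside [6, 18]); the r=6.5 cylinder at (-2, 8) gives a regular 16-gon of circumradius 6.5 (constant along its height) (area = (16/2)·6.500²·sin(360°/16) = 129.35 mm²); Subtracting the remaining from the first: starting from the 5×21 cube (105.00 mm²), the r=6.5 cylinder at (-2, 8) partially overlaps it — only the 39.47 mm² overlap (of its 129.35 mm²) is removed, clipping the outline — area = 65.53 mm²; (rotated 80° about Z; rotation is an isometry so areas/perimeters/island counts are preserved). So its area = 65.53 mm². Layer 10 (z = 3.2): the cube is present — its section is the full 5×21 rectangle (area 105.00 mm²); the cube at (12, 13) does not reach this height (z outside [6, 18]); the cylinder at (-2, 8) does not reach this height (z outside [4.5, 11.5]); Subtracting the remaining from the first: none of the subtracted shapes is present at this height, so the 5×21 cube is unchanged — area = 105.00 mm²; (rotated 80° about Z; rotation is an isometry so areas/perimeters/island counts are preserved). So its area = 105.00 mm². Layer 10 is larger (105.00 vs 65.53 mm²).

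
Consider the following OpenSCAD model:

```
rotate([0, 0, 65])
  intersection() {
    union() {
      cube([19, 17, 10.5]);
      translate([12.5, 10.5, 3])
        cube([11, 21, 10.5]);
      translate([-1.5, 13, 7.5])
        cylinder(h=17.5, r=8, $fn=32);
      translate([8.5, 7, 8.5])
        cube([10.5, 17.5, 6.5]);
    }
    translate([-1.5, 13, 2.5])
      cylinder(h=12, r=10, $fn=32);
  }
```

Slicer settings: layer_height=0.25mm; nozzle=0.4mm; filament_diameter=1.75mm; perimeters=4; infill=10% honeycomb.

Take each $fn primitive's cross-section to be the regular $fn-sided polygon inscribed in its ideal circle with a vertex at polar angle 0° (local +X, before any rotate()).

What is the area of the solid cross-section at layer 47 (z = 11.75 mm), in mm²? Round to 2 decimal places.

199.77 mm²

At z = 11.75 mm: the cube is not intersected at this z (z outside [0, 10.5]); the cube at (12.5, 10.5) is present — its section is the full 11×21 rectangle (area 231.00 mm²); the r=8 cylinder at (-1.5, 13) contributes a regular 32-gon of circumradius 8 (area = (32/2)·8.000²·sin(360°/32) = 199.77 mm²); the 10.5×17.5 cube at (8.5, 7) contributes its full rectangle (area 183.75 mm²); Combining (union): the regions partially overlap — summed areas 614.52 mm² minus the doubly-counted overlap 91.00 mm² gives 523.52 mm² — area = 523.52 mm²; the r=10 cylinder at (-1.5, 13) gives a regular 32-gon of circumradius 10 (constant along its height) (area = (32/2)·10.000²·sin(360°/32) = 312.14 mm²); Taking the intersection: the r=10 cylinder at (-1.5, 13) partially overlaps the result so far; clipping to the common part keeps 199.77 mm² — area = 199.77 mm²; (whole slice rotated 65° about Z — lengths, areas and connectivity unchanged). Overall, the cross-section is a single solid region. Net area = 199.77 mm².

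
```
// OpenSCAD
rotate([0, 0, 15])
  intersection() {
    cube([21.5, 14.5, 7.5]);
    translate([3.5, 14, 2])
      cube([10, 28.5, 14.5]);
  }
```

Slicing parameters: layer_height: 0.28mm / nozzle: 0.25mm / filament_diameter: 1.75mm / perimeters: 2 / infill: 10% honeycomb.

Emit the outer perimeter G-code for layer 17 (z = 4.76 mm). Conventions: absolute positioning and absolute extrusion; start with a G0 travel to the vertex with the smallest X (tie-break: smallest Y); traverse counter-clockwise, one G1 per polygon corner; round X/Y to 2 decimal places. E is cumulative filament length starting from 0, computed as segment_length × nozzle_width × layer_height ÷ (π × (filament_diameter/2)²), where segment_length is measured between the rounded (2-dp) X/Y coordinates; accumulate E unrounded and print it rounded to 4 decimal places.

At z = 4.76 mm: the cube is present — its section is the full 21.5×14.5 rectangle; the 10×28.5 cube at (3.5, 14) contributes its full rectangle; Keeping only the common overlap: the 10×28.5 cube at (3.5, 14) partially overlaps the 21.5×14.5 cube; clipping to the common part keeps 5.00 mm² — 1 connected region; (whole slice rotated 15° about Z — lengths, areas and connectivity unchanged). The outline is a single polygon with 4 vertices. Extrusion per mm of travel: 0.25 × 0.28 / (π × 0.875²) = 0.029103. Accumulating E over each segment gives final E = 0.6111.

G0 X-0.37 Y14.91 Z4.76
G1 X-0.24 Y14.43 E0.0145
G1 X9.42 Y17.02 E0.3055
G1 X9.29 Y17.50 E0.3200
G1 X-0.37 Y14.91 E0.6111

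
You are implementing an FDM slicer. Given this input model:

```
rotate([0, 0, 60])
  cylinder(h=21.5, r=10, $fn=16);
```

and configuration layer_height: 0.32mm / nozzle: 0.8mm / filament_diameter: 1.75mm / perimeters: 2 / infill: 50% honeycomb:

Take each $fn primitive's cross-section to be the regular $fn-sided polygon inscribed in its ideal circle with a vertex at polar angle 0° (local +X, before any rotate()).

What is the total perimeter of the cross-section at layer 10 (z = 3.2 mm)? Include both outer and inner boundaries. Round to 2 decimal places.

At z = 3.2 mm: the cylinder: section is a regular 16-gon, circumradius r=10 (perimeter = 2·16·10.000·sin(180°/16) = 62.43 mm); (rotated 60° about Z; rotation is an isometry so areas/perimeters/island counts are preserved). Overall, the cross-section is a single solid region. Total boundary length (outer) = 62.43 mm.

62.43 mm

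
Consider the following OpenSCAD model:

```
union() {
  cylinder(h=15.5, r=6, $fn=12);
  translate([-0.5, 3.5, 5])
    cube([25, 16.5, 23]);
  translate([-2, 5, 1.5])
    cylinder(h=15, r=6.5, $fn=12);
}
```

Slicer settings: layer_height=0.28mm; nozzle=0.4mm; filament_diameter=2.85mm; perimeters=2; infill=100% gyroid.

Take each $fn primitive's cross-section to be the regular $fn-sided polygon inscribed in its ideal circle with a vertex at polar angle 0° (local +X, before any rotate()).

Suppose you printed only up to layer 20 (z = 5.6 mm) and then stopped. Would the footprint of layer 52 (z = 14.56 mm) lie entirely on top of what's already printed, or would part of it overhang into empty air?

entirely on top

Compare the two slices. At z = 5.6: the r=6 cylinder gives a regular 12-gon of circumradius 6 (constant along its height) (area = (12/2)·6.000²·sin(360°/12) = 108.00 mm²); the 25×16.5 cube at (-0.5, 3.5) contributes its full rectangle (area 412.50 mm²); the r=6.5 cylinder at (-2, 5) gives a regular 12-gon of circumradius 6.5 (constant along its height) (area = (12/2)·6.500²·sin(360°/12) = 126.75 mm²); Taking the union: the regions partially overlap — summed areas 647.25 mm² minus the doubly-counted overlap 83.06 mm² gives 564.19 mm² — area = 564.19 mm². At z = 14.56: the cylinder: section is a regular 12-gon, circumradius r=6 (area = (12/2)·6.000²·sin(360°/12) = 108.00 mm²); the cube at (-0.5, 3.5) is present — its section is the full 25×16.5 rectangle (area 412.50 mm²); the r=6.5 cylinder at (-2, 5) contributes a regular 12-gon of circumradius 6.5 (area = (12/2)·6.500²·sin(360°/12) = 126.75 mm²); Merging all regions: the regions partially overlap — summed areas 647.25 mm² minus the doubly-counted overlap 83.06 mm² gives 564.19 mm² — area = 564.19 mm². Checking containment: the cross-section at z = 14.56 is a subset of the cross-section at z = 5.6.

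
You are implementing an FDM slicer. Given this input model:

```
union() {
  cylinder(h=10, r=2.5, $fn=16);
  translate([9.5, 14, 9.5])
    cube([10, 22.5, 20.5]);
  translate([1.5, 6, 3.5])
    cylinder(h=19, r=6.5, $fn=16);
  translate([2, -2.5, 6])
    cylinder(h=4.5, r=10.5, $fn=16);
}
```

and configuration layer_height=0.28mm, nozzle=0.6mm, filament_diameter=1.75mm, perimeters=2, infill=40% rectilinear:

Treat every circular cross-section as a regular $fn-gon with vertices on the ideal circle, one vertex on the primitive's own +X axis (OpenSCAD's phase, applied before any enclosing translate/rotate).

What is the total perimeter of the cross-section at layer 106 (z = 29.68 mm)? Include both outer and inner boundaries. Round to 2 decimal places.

65.00 mm

At z = 29.68 mm: the cylinder does not reach this height (z outside [0, 10]); the 10×22.5 cube at (9.5, 14) contributes its full rectangle (perimeter 65.00 mm); the cylinder at (1.5, 6) is not intersected at this z (z outside [3.5, 22.5]); the cylinder at (2, -2.5) does not reach this height (z outside [6, 10.5]); Merging all regions: only the 10×22.5 cube at (9.5, 14) is present, so the union is just that shape — boundary = 65.00 mm. Overall, the cross-section is a single solid region. Total boundary length (outer) = 65.00 mm.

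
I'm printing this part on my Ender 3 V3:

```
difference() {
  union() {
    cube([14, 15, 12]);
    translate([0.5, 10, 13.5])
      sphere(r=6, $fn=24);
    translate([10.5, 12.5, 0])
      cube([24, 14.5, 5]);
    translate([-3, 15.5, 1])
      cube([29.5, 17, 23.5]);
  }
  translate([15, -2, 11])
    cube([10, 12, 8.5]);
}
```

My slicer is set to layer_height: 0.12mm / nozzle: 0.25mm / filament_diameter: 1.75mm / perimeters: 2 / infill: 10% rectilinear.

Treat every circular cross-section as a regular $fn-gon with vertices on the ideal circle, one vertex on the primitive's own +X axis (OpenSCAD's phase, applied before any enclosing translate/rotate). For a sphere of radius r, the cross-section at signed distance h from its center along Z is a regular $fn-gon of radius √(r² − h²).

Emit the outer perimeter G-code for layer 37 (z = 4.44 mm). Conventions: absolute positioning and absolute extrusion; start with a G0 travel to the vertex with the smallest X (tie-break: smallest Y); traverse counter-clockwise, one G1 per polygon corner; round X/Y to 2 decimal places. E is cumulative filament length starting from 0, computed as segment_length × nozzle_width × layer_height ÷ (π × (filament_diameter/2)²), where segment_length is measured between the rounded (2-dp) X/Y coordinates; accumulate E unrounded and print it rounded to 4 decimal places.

At z = 4.44 mm: the cube is present — its section is the full 14×15 rectangle; the sphere at (0.5, 10) is not intersected at this z (|z−center|=9.060 > r=6); the cube at (10.5, 12.5) (footprint 24×14.5) is included at this height; the cube at (-3, 15.5) (footprint 29.5×17) is included at this height; Taking the union: the regions partially overlap (shared area 192.75 mm²), so overlapping operands fuse into one piece — 1 connected region; the cube at (15, -2) is absent (z outside [11, 19.5]); Taking the first minus the rest: none of the subtracted shapes is present at this height, so the result so far is unchanged — 1 connected region. The outline is a single polygon with 12 vertices. Extrusion per mm of travel: 0.25 × 0.12 / (π × 0.875²) = 0.012473. Accumulating E over each segment gives final E = 2.0081.

G0 X-3.00 Y15.50 Z4.44
G1 X10.50 Y15.50 E0.1684
G1 X10.50 Y15.00 E0.1746
G1 X0.00 Y15.00 E0.3056
G1 X0.00 Y0.00 E0.4927
G1 X14.00 Y0.00 E0.6673
G1 X14.00 Y12.50 E0.8232
G1 X34.50 Y12.50 E1.0789
G1 X34.50 Y27.00 E1.2597
G1 X26.50 Y27.00 E1.3595
G1 X26.50 Y32.50 E1.4281
G1 X-3.00 Y32.50 E1.7960
G1 X-3.00 Y15.50 E2.0081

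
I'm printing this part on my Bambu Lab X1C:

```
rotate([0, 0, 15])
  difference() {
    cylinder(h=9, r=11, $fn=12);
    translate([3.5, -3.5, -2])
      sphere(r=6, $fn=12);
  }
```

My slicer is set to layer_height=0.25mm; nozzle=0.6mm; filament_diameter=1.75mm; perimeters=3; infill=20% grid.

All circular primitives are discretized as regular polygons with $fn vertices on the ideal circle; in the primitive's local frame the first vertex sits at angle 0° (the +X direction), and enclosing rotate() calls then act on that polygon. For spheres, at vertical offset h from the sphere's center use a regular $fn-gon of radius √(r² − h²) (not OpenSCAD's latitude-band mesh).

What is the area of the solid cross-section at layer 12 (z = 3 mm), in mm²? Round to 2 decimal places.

330.00 mm²

At z = 3 mm: the r=11 cylinder contributes a regular 12-gon of circumradius 11 (area = (12/2)·11.000²·sin(360°/12) = 363.00 mm²); the r=6 sphere at (3.5, -3.5) slices to a regular 12-gon of circumradius 3.317 (√(r²−h²) with h=5 from center) (area = (12/2)·3.317²·sin(360°/12) = 33.00 mm²); Taking the first minus the rest: starting from the r=11 cylinder (363.00 mm²), the r=6 sphere at (3.5, -3.5) lies wholly inside it (removes its full 33.00 mm² and its 20.60 mm outline becomes a hole wall) — area = 330.00 mm²; (rotated 15° about Z; rotation is an isometry so areas/perimeters/island counts are preserved). Overall, the cross-section is one region with 1 hole. Net area = 330.00 mm².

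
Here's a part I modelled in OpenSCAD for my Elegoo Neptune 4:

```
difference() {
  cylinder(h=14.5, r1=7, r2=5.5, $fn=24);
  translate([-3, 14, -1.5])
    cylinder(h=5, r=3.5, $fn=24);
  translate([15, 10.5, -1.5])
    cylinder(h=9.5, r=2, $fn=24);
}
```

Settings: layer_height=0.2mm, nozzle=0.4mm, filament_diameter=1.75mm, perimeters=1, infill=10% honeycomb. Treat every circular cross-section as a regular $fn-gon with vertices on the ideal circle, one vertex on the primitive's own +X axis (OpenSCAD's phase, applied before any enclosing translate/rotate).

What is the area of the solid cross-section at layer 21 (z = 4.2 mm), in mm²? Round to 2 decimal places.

At z = 4.2 mm: the cone (r1=7→r2=5.5) has section circumradius 6.566 here — a regular 24-gon (area = (24/2)·6.566²·sin(360°/24) = 133.88 mm²); the cylinder at (-3, 14) does not reach this height (z outside [-1.5, 3.5]); the r=2 cylinder at (15, 10.5) gives a regular 24-gon of circumradius 2 (constant along its height) (area = (24/2)·2.000²·sin(360°/24) = 12.42 mm²); Subtracting the remaining from the first: starting from the cone (133.88 mm²), the r=2 cylinder at (15, 10.5) misses the remaining region (no effect) — area = 133.88 mm². Overall, the cross-section is a single solid region. Net area = 133.88 mm².

133.88 mm²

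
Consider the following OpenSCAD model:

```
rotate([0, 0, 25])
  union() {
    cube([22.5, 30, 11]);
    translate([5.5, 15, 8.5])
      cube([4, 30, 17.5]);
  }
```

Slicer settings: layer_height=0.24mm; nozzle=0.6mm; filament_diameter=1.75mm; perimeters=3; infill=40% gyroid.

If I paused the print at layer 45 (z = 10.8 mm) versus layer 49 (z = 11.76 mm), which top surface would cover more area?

Layer 45 (z = 10.8): the cube is present — its section is the full 22.5×30 rectangle (area 675.00 mm²); the cube at (5.5, 15) is present — its section is the full 4×30 rectangle (area 120.00 mm²); Taking the union: the regions partially overlap — summed areas 795.00 mm² minus the doubly-counted overlap 60.00 mm² gives 735.00 mm² — area = 735.00 mm²; (rotated 25° about Z; rotation is an isometry so areas/perimeters/island counts are preserved). So its area = 735.00 mm². Layer 49 (z = 11.76): the cube does not reach this height (z outside [0, 11]); the 4×30 cube at (5.5, 15) contributes its full rectangle (area 120.00 mm²); Taking the union: only the 4×30 cube at (5.5, 15) is present, so the union is just that shape — area = 120.00 mm²; (rotated 25° about Z; rotation is an isometry so areas/perimeters/island counts are preserved). So its area = 120.00 mm². Layer 45 is larger (735.00 vs 120.00 mm²).

layer 45 (z = 10.8 mm)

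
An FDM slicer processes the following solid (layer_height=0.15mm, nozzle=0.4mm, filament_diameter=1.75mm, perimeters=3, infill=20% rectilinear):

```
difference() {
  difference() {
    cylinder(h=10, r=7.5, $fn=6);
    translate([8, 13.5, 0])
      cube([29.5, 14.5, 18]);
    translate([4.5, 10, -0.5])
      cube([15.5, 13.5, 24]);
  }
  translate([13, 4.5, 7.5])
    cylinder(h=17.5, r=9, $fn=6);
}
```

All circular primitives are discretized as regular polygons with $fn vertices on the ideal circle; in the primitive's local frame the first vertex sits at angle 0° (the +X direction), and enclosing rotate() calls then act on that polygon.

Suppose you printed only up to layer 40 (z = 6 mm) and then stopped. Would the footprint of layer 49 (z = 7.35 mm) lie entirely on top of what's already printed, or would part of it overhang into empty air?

entirely on top

Compare the two slices. At z = 6: the r=7.5 cylinder contributes a regular 6-gon of circumradius 7.5 (area = (6/2)·7.500²·sin(360°/6) = 146.14 mm²); the 29.5×14.5 cube at (8, 13.5) contributes its full rectangle (area 427.75 mm²); the 15.5×13.5 cube at (4.5, 10) contributes its full rectangle (area 209.25 mm²); Subtracting the remaining from the first: starting from the r=7.5 cylinder (146.14 mm²), the 29.5×14.5 cube at (8, 13.5) misses the remaining region (no effect); the 15.5×13.5 cube at (4.5, 10) misses the remaining region (no effect) — area = 146.14 mm²; the cylinder at (13, 4.5) is absent (z outside [7.5, 25]); Subtracting the remaining from the first: none of the subtracted shapes is present at this height, so that combined region is unchanged — area = 146.14 mm². At z = 7.35: the r=7.5 cylinder gives a regular 6-gon of circumradius 7.5 (constant along its height) (area = (6/2)·7.500²·sin(360°/6) = 146.14 mm²); the 29.5×14.5 cube at (8, 13.5) contributes its full rectangle (area 427.75 mm²); the cube at (4.5, 10) (footprint 15.5×13.5) is included at this height (area 209.25 mm²); Subtracting the remaining from the first: starting from the r=7.5 cylinder (146.14 mm²), the 29.5×14.5 cube at (8, 13.5) misses the remaining region (no effect); the 15.5×13.5 cube at (4.5, 10) misses the remaining region (no effect) — area = 146.14 mm²; the cylinder at (13, 4.5) is absent (z outside [7.5, 25]); Taking the first minus the rest: none of the subtracted shapes is present at this height, so that combined region is unchanged — area = 146.14 mm². Checking containment: the cross-section at z = 7.35 is a subset of the cross-section at z = 6.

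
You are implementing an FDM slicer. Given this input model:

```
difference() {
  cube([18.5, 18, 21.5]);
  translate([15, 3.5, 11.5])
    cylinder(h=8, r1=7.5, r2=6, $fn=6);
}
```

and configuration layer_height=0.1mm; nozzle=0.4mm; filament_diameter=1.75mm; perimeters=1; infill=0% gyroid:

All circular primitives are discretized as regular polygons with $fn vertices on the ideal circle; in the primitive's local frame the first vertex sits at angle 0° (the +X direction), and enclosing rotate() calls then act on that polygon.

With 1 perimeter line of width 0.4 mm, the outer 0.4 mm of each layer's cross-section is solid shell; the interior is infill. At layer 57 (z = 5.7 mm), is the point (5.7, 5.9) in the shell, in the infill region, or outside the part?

infill

At z = 5.7 mm: the 18.5×18 cube contributes its full rectangle; the cone at (15, 3.5) is absent (z outside [11.5, 19.5]); Taking the first minus the rest: none of the subtracted shapes is present at this height, so the 18.5×18 cube is unchanged — 1 connected region. Overall, the cross-section is a single solid region. The nearest boundary edge runs (0.00, 18.00)→(0.00, 0.00); distance from the point to it = 5.70 mm. The point is inside the cross-section and 5.70 mm from the nearest boundary — more than the 0.4 mm shell width (1 × 0.4), so it's in the infill interior.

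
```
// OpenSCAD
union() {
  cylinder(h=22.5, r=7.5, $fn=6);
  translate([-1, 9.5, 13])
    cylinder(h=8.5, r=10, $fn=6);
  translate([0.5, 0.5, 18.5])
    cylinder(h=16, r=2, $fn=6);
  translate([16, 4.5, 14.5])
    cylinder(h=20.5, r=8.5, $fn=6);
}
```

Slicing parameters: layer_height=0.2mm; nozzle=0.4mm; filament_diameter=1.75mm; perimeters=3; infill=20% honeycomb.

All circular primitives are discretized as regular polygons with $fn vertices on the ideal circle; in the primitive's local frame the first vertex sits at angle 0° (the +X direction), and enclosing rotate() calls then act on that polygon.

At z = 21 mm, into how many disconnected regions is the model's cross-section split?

2

At z = 21 mm: the cylinder: section is a regular 6-gon, circumradius r=7.5; the r=10 cylinder at (-1, 9.5) gives a regular 6-gon of circumradius 10 (constant along its height); the r=2 cylinder at (0.5, 0.5) gives a regular 6-gon of circumradius 2 (constant along its height); the r=8.5 cylinder at (16, 4.5) gives a regular 6-gon of circumradius 8.5 (constant along its height); Combining (union): the regions partially overlap (shared area 66.89 mm²), so overlapping operands fuse into one piece — 2 connected regions. The result has 2 disconnected regions.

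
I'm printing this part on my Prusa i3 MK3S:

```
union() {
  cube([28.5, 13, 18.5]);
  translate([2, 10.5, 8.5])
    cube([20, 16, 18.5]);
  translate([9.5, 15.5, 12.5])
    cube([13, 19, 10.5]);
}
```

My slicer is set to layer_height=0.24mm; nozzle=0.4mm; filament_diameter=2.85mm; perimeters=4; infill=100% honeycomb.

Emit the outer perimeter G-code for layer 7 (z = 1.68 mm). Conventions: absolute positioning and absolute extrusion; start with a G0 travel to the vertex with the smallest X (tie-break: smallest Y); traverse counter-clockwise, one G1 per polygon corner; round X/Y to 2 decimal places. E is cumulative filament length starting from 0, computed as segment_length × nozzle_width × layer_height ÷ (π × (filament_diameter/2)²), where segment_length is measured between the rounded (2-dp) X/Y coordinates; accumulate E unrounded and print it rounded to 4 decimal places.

At z = 1.68 mm: the 28.5×13 cube contributes its full rectangle; the cube at (2, 10.5) is absent (z outside [8.5, 27]); the cube at (9.5, 15.5) is absent (z outside [12.5, 23]); Combining (union): only the 28.5×13 cube is present, so the union is just that shape — 1 connected region. The outline is a single polygon with 4 vertices. Extrusion per mm of travel: 0.4 × 0.24 / (π × 1.425²) = 0.015048. Accumulating E over each segment gives final E = 1.2490.

G0 X0.00 Y0.00 Z1.68
G1 X28.50 Y0.00 E0.4289
G1 X28.50 Y13.00 E0.6245
G1 X0.00 Y13.00 E1.0534
G1 X0.00 Y0.00 E1.2490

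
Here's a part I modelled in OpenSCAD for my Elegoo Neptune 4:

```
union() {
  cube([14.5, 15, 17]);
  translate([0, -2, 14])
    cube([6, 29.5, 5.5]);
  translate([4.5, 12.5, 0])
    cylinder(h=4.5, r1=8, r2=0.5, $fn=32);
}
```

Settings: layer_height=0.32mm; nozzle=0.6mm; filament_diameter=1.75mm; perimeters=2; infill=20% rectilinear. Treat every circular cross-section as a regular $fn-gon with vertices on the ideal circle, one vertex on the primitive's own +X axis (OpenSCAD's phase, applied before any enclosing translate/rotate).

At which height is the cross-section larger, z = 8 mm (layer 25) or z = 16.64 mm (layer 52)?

Layer 25 (z = 8): the cube is present — its section is the full 14.5×15 rectangle (area 217.50 mm²); the cube at (0, -2) is not intersected at this z (z outside [14, 19.5]); the cone at (4.5, 12.5) does not reach this height (z outside [0, 4.5]); Taking the union: only the 14.5×15 cube is present, so the union is just that shape — area = 217.50 mm². So its area = 217.50 mm². Layer 52 (z = 16.64): the cube (footprint 14.5×15) is included at this height (area 217.50 mm²); the 6×29.5 cube at (0, -2) contributes its full rectangle (area 177.00 mm²); the cone at (4.5, 12.5) is not intersected at this z (z outside [0, 4.5]); Taking the union: the regions partially overlap — summed areas 394.50 mm² minus the doubly-counted overlap 90.00 mm² gives 304.50 mm² — area = 304.50 mm². So its area = 304.50 mm². Layer 52 is larger (304.50 vs 217.50 mm²).

layer 52 (z = 16.64 mm)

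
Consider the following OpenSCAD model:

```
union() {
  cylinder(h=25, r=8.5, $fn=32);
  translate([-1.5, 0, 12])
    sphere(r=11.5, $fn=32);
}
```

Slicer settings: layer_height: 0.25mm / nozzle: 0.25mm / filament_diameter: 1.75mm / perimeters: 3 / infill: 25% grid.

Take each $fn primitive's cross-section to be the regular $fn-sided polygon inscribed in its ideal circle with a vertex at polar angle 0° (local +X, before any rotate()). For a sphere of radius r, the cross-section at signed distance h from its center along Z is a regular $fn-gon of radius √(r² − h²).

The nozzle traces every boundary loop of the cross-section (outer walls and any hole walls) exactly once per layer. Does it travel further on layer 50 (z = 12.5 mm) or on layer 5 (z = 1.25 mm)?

layer 50 (z = 12.5 mm)

Layer 50 (z = 12.5): the cylinder: section is a regular 32-gon, circumradius r=8.5 (perimeter = 2·32·8.500·sin(180°/32) = 53.32 mm); the sphere at (-1.5, 0): section is a regular 32-gon, circumradius = √(r²−h²) = √(11.5²−0.5²) = 11.489 (perimeter = 2·32·11.489·sin(180°/32) = 72.07 mm); Combining (union): the r=8.5 cylinder lies entirely inside the r=11.5 sphere at (-1.5, 0), so the union is just the r=11.5 sphere at (-1.5, 0) — boundary = 72.07 mm. So its perimeter = 72.07 mm. Layer 5 (z = 1.25): the r=8.5 cylinder gives a regular 32-gon of circumradius 8.5 (constant along its height) (perimeter = 2·32·8.500·sin(180°/32) = 53.32 mm); the r=11.5 sphere at (-1.5, 0) slices to a regular 32-gon of circumradius 4.085 (√(r²−h²) with h=10.75 from center) (perimeter = 2·32·4.085·sin(180°/32) = 25.63 mm); Merging all regions: the r=11.5 sphere at (-1.5, 0) lies entirely inside the r=8.5 cylinder, so the union is just the r=8.5 cylinder — boundary = 53.32 mm. So its perimeter = 53.32 mm. Layer 50 is larger (72.07 vs 53.32 mm).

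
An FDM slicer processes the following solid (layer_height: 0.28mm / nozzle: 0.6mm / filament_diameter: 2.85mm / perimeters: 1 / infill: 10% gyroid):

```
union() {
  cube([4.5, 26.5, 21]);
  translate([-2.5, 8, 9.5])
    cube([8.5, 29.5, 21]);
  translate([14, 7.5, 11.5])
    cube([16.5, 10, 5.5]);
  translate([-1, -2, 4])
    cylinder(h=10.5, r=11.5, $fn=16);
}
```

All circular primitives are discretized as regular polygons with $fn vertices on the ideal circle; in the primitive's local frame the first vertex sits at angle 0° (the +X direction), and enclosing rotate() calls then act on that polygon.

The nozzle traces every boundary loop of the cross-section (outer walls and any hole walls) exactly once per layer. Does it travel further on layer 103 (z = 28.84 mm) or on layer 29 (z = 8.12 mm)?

layer 29 (z = 8.12 mm)

Layer 103 (z = 28.84): the cube is absent (z outside [0, 21]); the cube at (-2.5, 8) (footprint 8.5×29.5) is included at this height (perimeter 76.00 mm); the cube at (14, 7.5) does not reach this height (z outside [11.5, 17]); the cylinder at (-1, -2) is absent (z outside [4, 14.5]); Combining (union): only the 8.5×29.5 cube at (-2.5, 8) is present, so the union is just that shape — boundary = 76.00 mm. So its perimeter = 76.00 mm. Layer 29 (z = 8.12): the cube (footprint 4.5×26.5) is included at this height (perimeter 62.00 mm); the cube at (-2.5, 8) does not reach this height (z outside [9.5, 30.5]); the cube at (14, 7.5) does not reach this height (z outside [11.5, 17]); the cylinder at (-1, -2): section is a regular 16-gon, circumradius r=11.5 (perimeter = 2·16·11.500·sin(180°/16) = 71.79 mm); Merging all regions: the regions partially overlap (shared area 39.56 mm²), so the edge portions inside another operand are dropped and the merged outline is re-measured after clipping — boundary = 107.31 mm. So its perimeter = 107.31 mm. Layer 29 is larger (107.31 vs 76.00 mm).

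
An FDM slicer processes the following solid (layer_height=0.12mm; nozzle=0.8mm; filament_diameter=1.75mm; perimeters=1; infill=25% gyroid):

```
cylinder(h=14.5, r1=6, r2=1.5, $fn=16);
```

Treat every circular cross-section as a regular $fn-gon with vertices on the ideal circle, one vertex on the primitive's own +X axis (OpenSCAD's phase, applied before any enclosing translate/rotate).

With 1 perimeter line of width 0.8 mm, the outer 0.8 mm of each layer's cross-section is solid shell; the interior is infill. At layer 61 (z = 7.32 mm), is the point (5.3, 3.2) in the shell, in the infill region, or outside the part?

outside

At z = 7.32 mm: the cone: at t=0.505 of its height the radius interpolates to r₁+(r₂−r₁)t = 3.728, giving a regular 16-gon of that circumradius. Overall, the cross-section is a single solid region. The nearest boundary edge runs (3.44, 1.43)→(2.64, 2.64); distance from the point to it = 2.53 mm. The point is not inside any of the regions above, so it lies outside the cross-section (2.53 mm from the nearest boundary).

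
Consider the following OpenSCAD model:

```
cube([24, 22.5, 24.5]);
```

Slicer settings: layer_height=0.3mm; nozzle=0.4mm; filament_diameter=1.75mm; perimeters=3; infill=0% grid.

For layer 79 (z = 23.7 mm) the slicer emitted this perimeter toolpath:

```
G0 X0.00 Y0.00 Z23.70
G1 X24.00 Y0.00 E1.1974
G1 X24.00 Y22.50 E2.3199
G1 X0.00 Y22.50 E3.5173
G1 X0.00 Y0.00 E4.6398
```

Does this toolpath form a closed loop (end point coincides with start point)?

Start point (G0): (0.00, 0.00). End point (last G1): the path returns to the start — closed.

yes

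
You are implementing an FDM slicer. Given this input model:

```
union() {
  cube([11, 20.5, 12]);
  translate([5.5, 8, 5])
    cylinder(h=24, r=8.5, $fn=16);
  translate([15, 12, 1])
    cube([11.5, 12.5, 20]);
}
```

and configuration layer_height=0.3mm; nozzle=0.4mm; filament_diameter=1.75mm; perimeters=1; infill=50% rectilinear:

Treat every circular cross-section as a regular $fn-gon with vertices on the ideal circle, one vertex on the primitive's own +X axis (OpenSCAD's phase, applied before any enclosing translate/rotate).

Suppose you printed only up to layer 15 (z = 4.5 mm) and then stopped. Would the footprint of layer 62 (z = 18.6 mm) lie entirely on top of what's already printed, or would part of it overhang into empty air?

Compare the two slices. At z = 4.5: the 11×20.5 cube contributes its full rectangle (area 225.50 mm²); the cylinder at (5.5, 8) is absent (z outside [5, 29]); the cube at (15, 12) is present — its section is the full 11.5×12.5 rectangle (area 143.75 mm²); Taking the union: the 2 present regions are separate (no shared area or edge), so areas and boundary lengths simply add and each stays a separate island — area = 369.25 mm². At z = 18.6: the cube does not reach this height (z outside [0, 12]); the r=8.5 cylinder at (5.5, 8) gives a regular 16-gon of circumradius 8.5 (constant along its height) (area = (16/2)·8.500²·sin(360°/16) = 221.19 mm²); the cube at (15, 12) (footprint 11.5×12.5) is included at this height (area 143.75 mm²); Merging all regions: the 2 present regions are separate (no shared area or edge), so areas and boundary lengths simply add and each stays a separate island — area = 364.94 mm². Checking containment: at z = 18.6 the cross-section extends beyond the z = 4.5 cross-section by about 52.22 mm².

part overhangs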